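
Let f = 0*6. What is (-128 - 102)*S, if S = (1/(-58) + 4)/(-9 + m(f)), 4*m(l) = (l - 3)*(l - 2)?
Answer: 3542/29 ≈ 122.14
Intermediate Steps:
f = 0
m(l) = (-3 + l)*(-2 + l)/4 (m(l) = ((l - 3)*(l - 2))/4 = ((-3 + l)*(-2 + l))/4 = (-3 + l)*(-2 + l)/4)
S = -77/145 (S = (1/(-58) + 4)/(-9 + (3/2 - 5/4*0 + (¼)*0²)) = (-1/58 + 4)/(-9 + (3/2 + 0 + (¼)*0)) = 231/(58*(-9 + (3/2 + 0 + 0))) = 231/(58*(-9 + 3/2)) = 231/(58*(-15/2)) = (231/58)*(-2/15) = -77/145 ≈ -0.53103)
(-128 - 102)*S = (-128 - 102)*(-77/145) = -230*(-77/145) = 3542/29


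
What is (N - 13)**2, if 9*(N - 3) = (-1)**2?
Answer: 7921/81 ≈ 97.790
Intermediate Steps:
N = 28/9 (N = 3 + (1/9)*(-1)**2 = 3 + (1/9)*1 = 3 + 1/9 = 28/9 ≈ 3.1111)
(N - 13)**2 = (28/9 - 13)**2 = (-89/9)**2 = 7921/81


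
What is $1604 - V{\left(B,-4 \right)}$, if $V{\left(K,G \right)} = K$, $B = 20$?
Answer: $1584$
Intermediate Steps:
$1604 - V{\left(B,-4 \right)} = 1604 - 20 = 1584$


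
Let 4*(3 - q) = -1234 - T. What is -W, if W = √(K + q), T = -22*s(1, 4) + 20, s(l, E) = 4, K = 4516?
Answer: -3*√2138/2 ≈ -69.358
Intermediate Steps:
T = -68 (T = -22*4 + 20 = -88 + 20 = -68)
q = 589/2 (q = 3 - (-1234 - 1*(-68))/4 = 3 - (-1234 + 68)/4 = 3 - ¼*(-1166) = 3 + 583/2 = 589/2 ≈ 294.50)
W = 3*√2138/2 (W = √(4516 + 589/2) = √(9621/2) = 3*√2138/2 ≈ 69.358)
-W = -3*√2138/2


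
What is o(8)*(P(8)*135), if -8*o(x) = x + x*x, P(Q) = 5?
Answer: -6075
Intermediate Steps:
o(x) = -x/8 - x**2/8 (o(x) = -(x + x*x)/8 = -(x + x**2)/8 = -x/8 - x**2/8)
o(8)*(P(8)*135) = (-1/8*8*(1 + 8))*(5*135) = -1/8*8*9*675 = -9*675 = -6075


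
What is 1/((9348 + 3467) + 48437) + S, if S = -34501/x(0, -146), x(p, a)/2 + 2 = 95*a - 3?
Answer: 1056641501/849871500 ≈ 1.2433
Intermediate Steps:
x(p, a) = -10 + 190*a (x(p, a) = -4 + 2*(95*a - 3) = -4 + 2*(-3 + 95*a) = -4 + (-6 + 190*a) = -10 + 190*a)
S = 34501/27750 (S = -34501/(-10 + 190*(-146)) = -34501/(-10 - 27740) = -34501/(-27750) = -34501*(-1/27750) = 34501/27750 ≈ 1.2433)
1/((9348 + 3467) + 48437) + S = 1/((9348 + 3467) + 48437) + 34501/27750 = 1/(12815 + 48437) + 34501/27750 = 1/61252 + 34501/27750 = 1056641501/849871500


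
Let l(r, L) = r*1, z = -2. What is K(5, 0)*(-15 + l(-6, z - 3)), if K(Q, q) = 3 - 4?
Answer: 21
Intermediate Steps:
K(Q, q) = -1
l(r, L) = r
K(5, 0)*(-15 + l(-6, z - 3)) = -(-15 - 6) = -1*(-21) = 21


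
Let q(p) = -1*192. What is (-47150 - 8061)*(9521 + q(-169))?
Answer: -515063419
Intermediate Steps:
q(p) = -192
(-47150 - 8061)*(9521 + q(-169)) = (-47150 - 8061)*(9521 - 192) = -55211*9329 = -515063419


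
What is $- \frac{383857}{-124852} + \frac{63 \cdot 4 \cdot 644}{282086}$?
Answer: $\frac{9181619077}{2515642948} \approx 3.6498$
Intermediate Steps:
$- \frac{383857}{-124852} + \frac{63 \cdot 4 \cdot 644}{282086} = \left(-383857\right) \left(- \frac{1}{124852}\right) + 252 \cdot 644 \cdot \frac{1}{282086} = \frac{383857}{124852} + 162288 \cdot \frac{1}{282086} = \frac{383857}{124852} + \frac{11592}{20149} = \frac{9181619077}{2515642948}$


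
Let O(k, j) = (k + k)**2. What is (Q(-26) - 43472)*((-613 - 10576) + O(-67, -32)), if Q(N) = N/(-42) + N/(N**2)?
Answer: -160617417965/546 ≈ -2.9417e+8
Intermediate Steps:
Q(N) = 1/N - N/42 (Q(N) = N*(-1/42) + N/N**2 = -N/42 + 1/N = 1/N - N/42)
O(k, j) = 4*k**2 (O(k, j) = (2*k)**2 = 4*k**2)
(Q(-26) - 43472)*((-613 - 10576) + O(-67, -32)) = ((1/(-26) - 1/42*(-26)) - 43472)*((-613 - 10576) + 4*(-67)**2) = ((-1/26 + 13/21) - 43472)*(-11189 + 4*4489) = (317/546 - 43472)*(-11189 + 17956) = -23735395/546*6767 = -160617417965/546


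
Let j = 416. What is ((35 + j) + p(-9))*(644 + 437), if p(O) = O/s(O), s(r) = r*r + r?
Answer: 3899167/8 ≈ 4.8740e+5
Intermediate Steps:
s(r) = r + r**2 (s(r) = r**2 + r = r + r**2)
p(O) = 1/(1 + O) (p(O) = O/((O*(1 + O))) = O*(1/(O*(1 + O))) = 1/(1 + O))
((35 + j) + p(-9))*(644 + 437) = ((35 + 416) + 1/(1 - 9))*(644 + 437) = (451 + 1/(-8))*1081 = (451 - 1/8)*1081 = (3607/8)*1081 = 3899167/8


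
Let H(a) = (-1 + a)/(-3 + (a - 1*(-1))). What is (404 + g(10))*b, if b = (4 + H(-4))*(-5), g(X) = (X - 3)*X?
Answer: -11455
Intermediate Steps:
H(a) = (-1 + a)/(-2 + a) (H(a) = (-1 + a)/(-3 + (a + 1)) = (-1 + a)/(-3 + (1 + a)) = (-1 + a)/(-2 + a))
g(X) = X*(-3 + X) (g(X) = (-3 + X)*X = X*(-3 + X))
b = -145/6 (b = (4 + (-1 - 4)/(-2 - 4))*(-5) = (4 - 5/(-6))*(-5) = (4 - 1/6*(-5))*(-5) = (4 + 5/6)*(-5) = (29/6)*(-5) = -145/6 ≈ -24.167)
(404 + g(10))*b = (404 + 10*(-3 + 10))*(-145/6) = (404 + 10*7)*(-145/6) = (404 + 70)*(-145/6) = 474*(-145/6) = -11455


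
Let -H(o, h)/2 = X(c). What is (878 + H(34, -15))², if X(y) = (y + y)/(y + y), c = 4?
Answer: 767376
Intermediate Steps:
X(y) = 1 (X(y) = (2*y)/((2*y)) = (2*y)*(1/(2*y)) = 1)
H(o, h) = -2 (H(o, h) = -2*1 = -2)
(878 + H(34, -15))² = (878 - 2)² = 876² = 767376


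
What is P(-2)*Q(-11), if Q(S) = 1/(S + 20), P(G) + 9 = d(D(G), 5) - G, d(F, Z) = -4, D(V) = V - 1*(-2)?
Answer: -11/9 ≈ -1.2222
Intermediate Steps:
D(V) = 2 + V (D(V) = V + 2 = 2 + V)
P(G) = -13 - G (P(G) = -9 + (-4 - G) = -13 - G)
Q(S) = 1/(20 + S)
P(-2)*Q(-11) = (-13 - 1*(-2))/(20 - 11) = (-13 + 2)/9 = -11*⅑ = -11/9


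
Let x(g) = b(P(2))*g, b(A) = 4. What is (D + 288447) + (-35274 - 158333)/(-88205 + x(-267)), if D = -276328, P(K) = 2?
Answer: 1082093094/89273 ≈ 12121.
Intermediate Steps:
x(g) = 4*g
(D + 288447) + (-35274 - 158333)/(-88205 + x(-267)) = (-276328 + 288447) + (-35274 - 158333)/(-88205 + 4*(-267)) = 12119 - 193607/(-88205 - 1068) = 12119 - 193607/(-89273) = 12119 - 193607*(-1/89273) = 12119 + 193607/89273 = 1082093094/89273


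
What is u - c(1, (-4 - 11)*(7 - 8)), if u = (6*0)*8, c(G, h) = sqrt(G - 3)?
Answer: -I*sqrt(2) ≈ -1.4142*I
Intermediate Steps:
c(G, h) = sqrt(-3 + G)
u = 0 (u = 0*8 = 0)
u - c(1, (-4 - 11)*(7 - 8)) = 0 - sqrt(-3 + 1) = 0 - sqrt(-2) = 0 - I*sqrt(2) = -I*sqrt(2)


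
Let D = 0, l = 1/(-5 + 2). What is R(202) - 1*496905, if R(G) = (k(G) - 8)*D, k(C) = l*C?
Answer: -496905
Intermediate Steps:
l = -⅓ (l = 1/(-3) = -⅓ ≈ -0.33333)
k(C) = -C/3
R(G) = 0 (R(G) = (-G/3 - 8)*0 = (-8 - G/3)*0 = 0)
R(202) - 1*496905 = 0 - 1*496905 = 0 - 496905 = -496905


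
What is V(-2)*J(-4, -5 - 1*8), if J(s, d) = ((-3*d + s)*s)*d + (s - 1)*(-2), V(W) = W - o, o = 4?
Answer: -10980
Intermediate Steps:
V(W) = -4 + W (V(W) = W - 1*4 = W - 4 = -4 + W)
J(s, d) = 2 - 2*s + d*s*(s - 3*d) (J(s, d) = ((s - 3*d)*s)*d + (-1 + s)*(-2) = (s*(s - 3*d))*d + (2 - 2*s) = d*s*(s - 3*d) + (2 - 2*s) = 2 - 2*s + d*s*(s - 3*d))
V(-2)*J(-4, -5 - 1*8) = (-4 - 2)*(2 - 2*(-4) + (-5 - 1*8)*(-4)² - 3*(-4)*(-5 - 1*8)²) = -6*(2 + 8 + (-5 - 8)*16 - 3*(-4)*(-5 - 8)²) = -6*(2 + 8 - 13*16 - 3*(-4)*(-13)²) = -6*(2 + 8 - 208 - 3*(-4)*169) = -6*(2 + 8 - 208 + 2028) = -6*1830 = -10980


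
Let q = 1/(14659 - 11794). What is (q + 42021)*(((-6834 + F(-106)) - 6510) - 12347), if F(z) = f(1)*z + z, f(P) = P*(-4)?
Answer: -3054659681918/2865 ≈ -1.0662e+9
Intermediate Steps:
f(P) = -4*P
F(z) = -3*z (F(z) = (-4*1)*z + z = -4*z + z = -3*z)
q = 1/2865 ≈ 0.00034904
(q + 42021)*(((-6834 + F(-106)) - 6510) - 12347) = (1/2865 + 42021)*(((-6834 - 3*(-106)) - 6510) - 12347) = 120390166*(((-6834 + 318) - 6510) - 12347)/2865 = 120390166*((-6516 - 6510) - 12347)/2865 = 120390166*(-13026 - 12347)/2865 = (120390166/2865)*(-25373) = -3054659681918/2865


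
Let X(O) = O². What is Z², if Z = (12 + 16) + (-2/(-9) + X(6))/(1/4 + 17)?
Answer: 349390864/385641 ≈ 906.00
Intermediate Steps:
Z = 18692/621 (Z = (12 + 16) + (-2/(-9) + 6²)/(1/4 + 17) = 28 + (-2*(-⅑) + 36)/(¼ + 17) = 28 + (2/9 + 36)/(69/4) = 28 + (326/9)*(4/69) = 28 + 1304/621 = 18692/621 ≈ 30.100)
Z² = (18692/621)² = 349390864/385641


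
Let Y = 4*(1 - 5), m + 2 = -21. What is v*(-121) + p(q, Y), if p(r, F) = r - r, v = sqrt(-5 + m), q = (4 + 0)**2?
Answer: -242*I*sqrt(7) ≈ -640.27*I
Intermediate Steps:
m = -23 (m = -2 - 21 = -23)
q = 16 (q = 4**2 = 16)
Y = -16 (Y = 4*(-4) = -16)
v = 2*I*sqrt(7) (v = sqrt(-5 - 23) = sqrt(-28) = 2*I*sqrt(7) ≈ 5.2915*I)
p(r, F) = 0
v*(-121) + p(q, Y) = (2*I*sqrt(7))*(-121) + 0 = -242*I*sqrt(7) + 0 = -242*I*sqrt(7)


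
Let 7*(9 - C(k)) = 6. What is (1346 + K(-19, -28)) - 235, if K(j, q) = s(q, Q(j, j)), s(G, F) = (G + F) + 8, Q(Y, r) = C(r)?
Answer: 7694/7 ≈ 1099.1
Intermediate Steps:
C(k) = 57/7 (C(k) = 9 - ⅐*6 = 9 - 6/7 = 57/7)
Q(Y, r) = 57/7
s(G, F) = 8 + F + G (s(G, F) = (F + G) + 8 = 8 + F + G)
K(j, q) = 113/7 + q (K(j, q) = 8 + 57/7 + q = 113/7 + q)
(1346 + K(-19, -28)) - 235 = (1346 + (113/7 - 28)) - 235 = (1346 - 83/7) - 235 = 9339/7 - 235 = 7694/7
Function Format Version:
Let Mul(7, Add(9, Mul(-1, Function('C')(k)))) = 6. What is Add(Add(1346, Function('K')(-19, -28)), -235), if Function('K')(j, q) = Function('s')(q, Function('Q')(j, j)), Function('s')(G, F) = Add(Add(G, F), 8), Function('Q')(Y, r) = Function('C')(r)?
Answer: Rational(7694, 7) ≈ 1099.1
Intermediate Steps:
Function('C')(k) = Rational(57, 7) (Function('C')(k) = Add(9, Mul(Rational(-1, 7), 6)) = Add(9, Rational(-6, 7)) = Rational(57, 7))
Function('Q')(Y, r) = Rational(57, 7)
Function('s')(G, F) = Add(8, F, G) (Function('s')(G, F) = Add(Add(F, G), 8) = Add(8, F, G))
Function('K')(j, q) = Add(Rational(113, 7), q) (Function('K')(j, q) = Add(8, Rational(57, 7), q) = Add(Rational(113, 7), q))
Add(Add(1346, Function('K')(-19, -28)), -235) = Add(Add(1346, Add(Rational(113, 7), -28)), -235) = Add(Add(1346, Rational(-83, 7)), -235) = Add(Rational(9339, 7), -235) = Rational(7694, 7)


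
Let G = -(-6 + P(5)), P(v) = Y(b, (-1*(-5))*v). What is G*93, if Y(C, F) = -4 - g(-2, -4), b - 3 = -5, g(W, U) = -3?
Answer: 651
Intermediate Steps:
b = -2 (b = 3 - 5 = -2)
Y(C, F) = -1 (Y(C, F) = -4 - 1*(-3) = -4 + 3 = -1)
P(v) = -1
G = 7 (G = -(-6 - 1) = -1*(-7) = 7)
G*93 = 7*93 = 651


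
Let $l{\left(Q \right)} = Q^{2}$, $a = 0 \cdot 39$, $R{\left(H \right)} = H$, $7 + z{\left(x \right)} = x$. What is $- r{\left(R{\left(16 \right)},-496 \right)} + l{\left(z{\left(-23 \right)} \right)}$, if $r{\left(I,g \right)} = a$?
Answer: $900$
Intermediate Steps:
$z{\left(x \right)} = -7 + x$
$a = 0$
$r{\left(I,g \right)} = 0$
$- r{\left(R{\left(16 \right)},-496 \right)} + l{\left(z{\left(-23 \right)} \right)} = \left(-1\right) 0 + \left(-7 - 23\right)^{2} = 0 + \left(-30\right)^{2} = 0 + 900 = 900$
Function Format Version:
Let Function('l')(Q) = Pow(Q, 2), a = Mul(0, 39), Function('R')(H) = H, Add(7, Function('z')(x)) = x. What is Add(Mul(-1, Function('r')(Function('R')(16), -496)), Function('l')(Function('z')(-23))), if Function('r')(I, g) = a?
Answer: 900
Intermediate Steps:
Function('z')(x) = Add(-7, x)
a = 0
Function('r')(I, g) = 0
Add(Mul(-1, Function('r')(Function('R')(16), -496)), Function('l')(Function('z')(-23))) = Add(Mul(-1, 0), Pow(Add(-7, -23), 2)) = Add(0, Pow(-30, 2)) = Add(0, 900) = 900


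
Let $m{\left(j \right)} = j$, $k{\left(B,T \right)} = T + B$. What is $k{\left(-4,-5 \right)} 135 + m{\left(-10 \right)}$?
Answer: $-1225$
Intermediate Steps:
$k{\left(B,T \right)} = B + T$
$k{\left(-4,-5 \right)} 135 + m{\left(-10 \right)} = \left(-4 - 5\right) 135 - 10 = \left(-9\right) 135 - 10 = -1215 - 10 = -1225$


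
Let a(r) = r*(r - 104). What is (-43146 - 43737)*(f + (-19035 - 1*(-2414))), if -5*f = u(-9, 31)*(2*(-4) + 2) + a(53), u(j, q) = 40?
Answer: 6964715046/5 ≈ 1.3929e+9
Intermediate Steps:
a(r) = r*(-104 + r)
f = 2943/5 (f = -(40*(2*(-4) + 2) + 53*(-104 + 53))/5 = -(40*(-8 + 2) + 53*(-51))/5 = -(40*(-6) - 2703)/5 = -(-240 - 2703)/5 = -⅕*(-2943) = 2943/5 ≈ 588.60)
(-43146 - 43737)*(f + (-19035 - 1*(-2414))) = (-43146 - 43737)*(2943/5 + (-19035 - 1*(-2414))) = -86883*(2943/5 + (-19035 + 2414)) = -86883*(2943/5 - 16621) = -86883*(-80162/5) = 6964715046/5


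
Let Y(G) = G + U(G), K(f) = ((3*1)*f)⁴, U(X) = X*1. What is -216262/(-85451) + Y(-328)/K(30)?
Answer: 886805860259/350402506875 ≈ 2.5308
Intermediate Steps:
U(X) = X
K(f) = 81*f⁴ (K(f) = (3*f)⁴ = 81*f⁴)
Y(G) = 2*G (Y(G) = G + G = 2*G)
-216262/(-85451) + Y(-328)/K(30) = -216262/(-85451) + (2*(-328))/((81*30⁴)) = -216262*(-1/85451) - 656/(81*810000) = 216262/85451 - 656/65610000 = 216262/85451 - 656*1/65610000 = 216262/85451 - 41/4100625 = 886805860259/350402506875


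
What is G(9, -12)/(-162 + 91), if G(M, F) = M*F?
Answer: 108/71 ≈ 1.5211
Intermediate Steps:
G(M, F) = F*M
G(9, -12)/(-162 + 91) = (-12*9)/(-162 + 91) = -108/(-71) = -108*(-1/71) = 108/71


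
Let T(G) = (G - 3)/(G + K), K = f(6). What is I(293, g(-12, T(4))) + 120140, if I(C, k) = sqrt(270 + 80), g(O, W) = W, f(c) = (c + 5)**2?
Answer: 120140 + 5*sqrt(14) ≈ 1.2016e+5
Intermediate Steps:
f(c) = (5 + c)**2
K = 121 (K = (5 + 6)**2 = 11**2 = 121)
T(G) = (-3 + G)/(121 + G) (T(G) = (G - 3)/(G + 121) = (-3 + G)/(121 + G))
I(C, k) = 5*sqrt(14) (I(C, k) = sqrt(350) = 5*sqrt(14))
I(293, g(-12, T(4))) + 120140 = 5*sqrt(14) + 120140 = 120140 + 5*sqrt(14)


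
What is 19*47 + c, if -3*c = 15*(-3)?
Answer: 908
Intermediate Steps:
c = 15 (c = -5*(-3) = -⅓*(-45) = 15)
19*47 + c = 19*47 + 15 = 893 + 15 = 908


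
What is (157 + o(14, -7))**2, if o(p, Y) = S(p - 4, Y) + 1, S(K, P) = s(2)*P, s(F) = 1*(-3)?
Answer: 32041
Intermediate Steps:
s(F) = -3
S(K, P) = -3*P
o(p, Y) = 1 - 3*Y (o(p, Y) = -3*Y + 1 = 1 - 3*Y)
(157 + o(14, -7))**2 = (157 + (1 - 3*(-7)))**2 = (157 + (1 + 21))**2 = (157 + 22)**2 = 179**2 = 32041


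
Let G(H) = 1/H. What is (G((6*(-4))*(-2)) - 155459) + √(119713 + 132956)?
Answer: -7462031/48 + √252669 ≈ -1.5496e+5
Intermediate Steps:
(G((6*(-4))*(-2)) - 155459) + √(119713 + 132956) = (1/((6*(-4))*(-2)) - 155459) + √(119713 + 132956) = (1/(-24*(-2)) - 155459) + √252669 = (1/48 - 155459) + √252669 = -7462031/48 + √252669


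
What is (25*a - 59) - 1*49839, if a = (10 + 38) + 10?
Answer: -48448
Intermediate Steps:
a = 58 (a = 48 + 10 = 58)
(25*a - 59) - 1*49839 = (25*58 - 59) - 1*49839 = (1450 - 59) - 49839 = 1391 - 49839 = -48448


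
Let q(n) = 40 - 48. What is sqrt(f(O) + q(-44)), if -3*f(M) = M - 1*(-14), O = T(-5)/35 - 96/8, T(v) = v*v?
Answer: I*sqrt(3927)/21 ≈ 2.9841*I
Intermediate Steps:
q(n) = -8
T(v) = v**2
O = -79/7 (O = (-5)**2/35 - 96/8 = 25*(1/35) - 96*1/8 = 5/7 - 12 = -79/7 ≈ -11.286)
f(M) = -14/3 - M/3 (f(M) = -(M - 1*(-14))/3 = -(M + 14)/3 = -(14 + M)/3 = -14/3 - M/3)
sqrt(f(O) + q(-44)) = sqrt((-14/3 - 1/3*(-79/7)) - 8) = sqrt((-14/3 + 79/21) - 8) = sqrt(-19/21 - 8) = sqrt(-187/21) = I*sqrt(3927)/21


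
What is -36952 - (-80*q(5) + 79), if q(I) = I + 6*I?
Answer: -34231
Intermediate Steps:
q(I) = 7*I
-36952 - (-80*q(5) + 79) = -36952 - (-560*5 + 79) = -36952 - (-80*35 + 79) = -36952 - (-2800 + 79) = -36952 - 1*(-2721) = -36952 + 2721 = -34231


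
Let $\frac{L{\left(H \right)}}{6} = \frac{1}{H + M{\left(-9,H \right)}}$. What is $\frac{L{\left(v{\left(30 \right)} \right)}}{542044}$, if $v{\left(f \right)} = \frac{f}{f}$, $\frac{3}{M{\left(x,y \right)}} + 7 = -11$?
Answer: $\frac{9}{677555} \approx 1.3283 \cdot 10^{-5}$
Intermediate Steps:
$M{\left(x,y \right)} = - \frac{1}{6}$ ($M{\left(x,y \right)} = \frac{3}{-7 - 11} = \frac{3}{-18} = 3 \left(- \frac{1}{18}\right) = - \frac{1}{6}$)
$v{\left(f \right)} = 1$
$L{\left(H \right)} = \frac{6}{- \frac{1}{6} + H}$ ($L{\left(H \right)} = \frac{6}{H - \frac{1}{6}} = \frac{6}{- \frac{1}{6} + H}$)
$\frac{L{\left(v{\left(30 \right)} \right)}}{542044} = \frac{36 \frac{1}{-1 + 6 \cdot 1}}{542044} = \frac{36}{-1 + 6} \cdot \frac{1}{542044} = \frac{36}{5} \cdot \frac{1}{542044} = \frac{9}{677555}$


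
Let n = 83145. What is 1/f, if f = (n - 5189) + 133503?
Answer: 1/211459 ≈ 4.7291e-6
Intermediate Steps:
f = 211459 (f = (83145 - 5189) + 133503 = 77956 + 133503 = 211459)
1/f = 1/211459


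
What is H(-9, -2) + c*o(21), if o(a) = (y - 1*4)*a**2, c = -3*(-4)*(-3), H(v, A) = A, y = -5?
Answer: 142882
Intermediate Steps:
c = -36 (c = 12*(-3) = -36)
o(a) = -9*a**2 (o(a) = (-5 - 1*4)*a**2 = (-5 - 4)*a**2 = -9*a**2)
H(-9, -2) + c*o(21) = -2 - (-324)*21**2 = -2 - (-324)*441 = -2 - 36*(-3969) = -2 + 142884 = 142882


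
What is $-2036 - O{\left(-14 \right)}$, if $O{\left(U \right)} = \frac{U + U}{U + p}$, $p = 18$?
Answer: $-2029$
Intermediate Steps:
$O{\left(U \right)} = \frac{2 U}{18 + U}$ ($O{\left(U \right)} = \frac{U + U}{U + 18} = \frac{2 U}{18 + U}$)
$-2036 - O{\left(-14 \right)} = -2036 - 2 \left(-14\right) \frac{1}{18 - 14} = -2036 - 2 \left(-14\right) \frac{1}{4} = -2036 - -7 = -2036 + 7 = -2029$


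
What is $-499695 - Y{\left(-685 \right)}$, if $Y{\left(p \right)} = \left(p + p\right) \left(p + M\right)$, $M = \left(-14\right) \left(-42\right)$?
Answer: $-632585$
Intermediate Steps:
$M = 588$
$Y{\left(p \right)} = 2 p \left(588 + p\right)$ ($Y{\left(p \right)} = \left(p + p\right) \left(p + 588\right) = 2 p \left(588 + p\right)$)
$-499695 - Y{\left(-685 \right)} = -499695 - 2 \left(-685\right) \left(588 - 685\right) = -499695 - 2 \left(-685\right) \left(-97\right) = -499695 - 132890 = -632585$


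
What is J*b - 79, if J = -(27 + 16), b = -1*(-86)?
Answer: -3777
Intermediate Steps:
b = 86
J = -43 (J = -1*43 = -43)
J*b - 79 = -43*86 - 79 = -3698 - 79 = -3777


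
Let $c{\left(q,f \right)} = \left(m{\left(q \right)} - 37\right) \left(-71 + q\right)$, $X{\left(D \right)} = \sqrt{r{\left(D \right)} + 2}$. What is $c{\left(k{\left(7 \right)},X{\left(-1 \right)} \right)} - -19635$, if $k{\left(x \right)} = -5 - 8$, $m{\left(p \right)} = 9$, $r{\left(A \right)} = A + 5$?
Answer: $21987$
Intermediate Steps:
$r{\left(A \right)} = 5 + A$
$X{\left(D \right)} = \sqrt{7 + D}$ ($X{\left(D \right)} = \sqrt{\left(5 + D\right) + 2} = \sqrt{7 + D}$)
$k{\left(x \right)} = -13$ ($k{\left(x \right)} = -5 - 8 = -13$)
$c{\left(q,f \right)} = 1988 - 28 q$ ($c{\left(q,f \right)} = \left(9 - 37\right) \left(-71 + q\right) = - 28 \left(-71 + q\right) = 1988 - 28 q$)
$c{\left(k{\left(7 \right)},X{\left(-1 \right)} \right)} - -19635 = \left(1988 - -364\right) - -19635 = \left(1988 + 364\right) + 19635 = 2352 + 19635 = 21987$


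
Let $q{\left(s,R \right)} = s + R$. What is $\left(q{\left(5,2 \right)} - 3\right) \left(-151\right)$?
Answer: $-604$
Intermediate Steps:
$q{\left(s,R \right)} = R + s$
$\left(q{\left(5,2 \right)} - 3\right) \left(-151\right) = \left(\left(2 + 5\right) - 3\right) \left(-151\right) = \left(7 - 3\right) \left(-151\right) = 4 \left(-151\right) = -604$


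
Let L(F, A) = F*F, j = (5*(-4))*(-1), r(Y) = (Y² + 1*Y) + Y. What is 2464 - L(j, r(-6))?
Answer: 2064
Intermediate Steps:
r(Y) = Y² + 2*Y (r(Y) = (Y² + Y) + Y = (Y + Y²) + Y = Y² + 2*Y)
j = 20 (j = -20*(-1) = 20)
L(F, A) = F²
2464 - L(j, r(-6)) = 2464 - 1*20² = 2464 - 1*400 = 2464 - 400 = 2064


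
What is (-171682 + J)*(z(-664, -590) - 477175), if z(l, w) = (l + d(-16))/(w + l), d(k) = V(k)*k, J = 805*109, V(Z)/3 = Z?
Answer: 8371002791683/209 ≈ 4.0053e+10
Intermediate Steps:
V(Z) = 3*Z
J = 87745
d(k) = 3*k² (d(k) = (3*k)*k = 3*k²)
z(l, w) = (768 + l)/(l + w) (z(l, w) = (l + 3*(-16)²)/(w + l) = (l + 3*256)/(l + w) = (l + 768)/(l + w) = (768 + l)/(l + w))
(-171682 + J)*(z(-664, -590) - 477175) = (-171682 + 87745)*((768 - 664)/(-664 - 590) - 477175) = -83937*(104/(-1254) - 477175) = -83937*(-1/1254*104 - 477175) = -83937*(-52/627 - 477175) = -83937*(-299188777/627) = 8371002791683/209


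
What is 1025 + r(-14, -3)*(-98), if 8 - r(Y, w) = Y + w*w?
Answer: -249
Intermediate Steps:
r(Y, w) = 8 - Y - w**2 (r(Y, w) = 8 - (Y + w*w) = 8 - (Y + w**2) = 8 + (-Y - w**2) = 8 - Y - w**2)
1025 + r(-14, -3)*(-98) = 1025 + (8 - 1*(-14) - 1*(-3)**2)*(-98) = 1025 + (8 + 14 - 1*9)*(-98) = 1025 + (8 + 14 - 9)*(-98) = 1025 + 13*(-98) = 1025 - 1274 = -249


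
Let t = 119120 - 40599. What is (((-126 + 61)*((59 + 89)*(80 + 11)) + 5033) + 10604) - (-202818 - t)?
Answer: -578444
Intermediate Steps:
t = 78521
(((-126 + 61)*((59 + 89)*(80 + 11)) + 5033) + 10604) - (-202818 - t) = (((-126 + 61)*((59 + 89)*(80 + 11)) + 5033) + 10604) - (-202818 - 1*78521) = ((-9620*91 + 5033) + 10604) - (-202818 - 78521) = ((-65*13468 + 5033) + 10604) - 1*(-281339) = ((-875420 + 5033) + 10604) + 281339 = (-870387 + 10604) + 281339 = -859783 + 281339 = -578444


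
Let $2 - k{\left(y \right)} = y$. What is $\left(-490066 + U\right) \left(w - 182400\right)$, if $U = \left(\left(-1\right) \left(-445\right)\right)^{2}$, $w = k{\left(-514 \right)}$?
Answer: $53117585244$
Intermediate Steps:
$k{\left(y \right)} = 2 - y$
$w = 516$ ($w = 2 - -514 = 2 + 514 = 516$)
$U = 198025$ ($U = 445^{2} = 198025$)
$\left(-490066 + U\right) \left(w - 182400\right) = \left(-490066 + 198025\right) \left(516 - 182400\right) = \left(-292041\right) \left(-181884\right) = 53117585244$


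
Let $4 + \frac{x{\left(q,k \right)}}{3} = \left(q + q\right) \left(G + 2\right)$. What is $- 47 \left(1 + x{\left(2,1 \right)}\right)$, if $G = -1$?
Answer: $-47$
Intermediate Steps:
$x{\left(q,k \right)} = -12 + 6 q$ ($x{\left(q,k \right)} = -12 + 3 \left(q + q\right) \left(-1 + 2\right) = -12 + 3 \cdot 2 q 1 = -12 + 3 \cdot 2 q = -12 + 6 q$)
$- 47 \left(1 + x{\left(2,1 \right)}\right) = - 47 \left(1 + \left(-12 + 6 \cdot 2\right)\right) = - 47 \left(1 + \left(-12 + 12\right)\right) = - 47 \left(1 + 0\right) = \left(-47\right) 1 = -47$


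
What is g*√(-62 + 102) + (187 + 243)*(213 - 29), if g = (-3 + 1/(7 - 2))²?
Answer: 79120 + 392*√10/25 ≈ 79170.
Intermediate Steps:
g = 196/25 (g = (-3 + 1/5)² = (-3 + ⅕)² = (-14/5)² = 196/25 ≈ 7.8400)
g*√(-62 + 102) + (187 + 243)*(213 - 29) = 196*√(-62 + 102)/25 + (187 + 243)*(213 - 29) = 196*√40/25 + 430*184 = 196*(2*√10)/25 + 79120 = 392*√10/25 + 79120 = 79120 + 392*√10/25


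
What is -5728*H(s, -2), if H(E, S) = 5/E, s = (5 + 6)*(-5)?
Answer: 5728/11 ≈ 520.73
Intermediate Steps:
s = -55 (s = 11*(-5) = -55)
-5728*H(s, -2) = -28640/(-55) = -28640*(-1)/55 = -5728*(-1/11) = 5728/11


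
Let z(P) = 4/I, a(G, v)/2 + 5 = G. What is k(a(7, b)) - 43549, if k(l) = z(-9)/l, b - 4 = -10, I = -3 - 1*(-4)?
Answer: -43548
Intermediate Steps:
I = 1 (I = -3 + 4 = 1)
b = -6 (b = 4 - 10 = -6)
a(G, v) = -10 + 2*G
z(P) = 4 (z(P) = 4/1 = 4*1 = 4)
k(l) = 4/l
k(a(7, b)) - 43549 = 4/(-10 + 2*7) - 43549 = 4/(-10 + 14) - 43549 = 4/4 - 43549 = 4*(1/4) - 43549 = 1 - 43549 = -43548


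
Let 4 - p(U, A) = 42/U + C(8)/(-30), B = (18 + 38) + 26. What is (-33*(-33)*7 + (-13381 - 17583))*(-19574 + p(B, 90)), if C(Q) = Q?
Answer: 280925297041/615 ≈ 4.5679e+8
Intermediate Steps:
B = 82 (B = 56 + 26 = 82)
p(U, A) = 64/15 - 42/U (p(U, A) = 4 - (42/U + 8/(-30)) = 4 - (42/U + 8*(-1/30)) = 4 - (42/U - 4/15) = 4 - (-4/15 + 42/U) = 4 + (4/15 - 42/U) = 64/15 - 42/U)
(-33*(-33)*7 + (-13381 - 17583))*(-19574 + p(B, 90)) = (-33*(-33)*7 + (-13381 - 17583))*(-19574 + (64/15 - 42/82)) = (1089*7 - 30964)*(-19574 + (64/15 - 42*1/82)) = (7623 - 30964)*(-19574 + (64/15 - 21/41)) = -23341*(-19574 + 2309/615) = -23341*(-12035701/615) = 280925297041/615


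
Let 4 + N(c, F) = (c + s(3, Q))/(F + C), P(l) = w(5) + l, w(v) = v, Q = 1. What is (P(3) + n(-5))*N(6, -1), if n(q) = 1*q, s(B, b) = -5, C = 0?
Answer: -15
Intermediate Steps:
P(l) = 5 + l
n(q) = q
N(c, F) = -4 + (-5 + c)/F (N(c, F) = -4 + (c - 5)/(F + 0) = -4 + (-5 + c)/F)
(P(3) + n(-5))*N(6, -1) = ((5 + 3) - 5)*((-5 + 6 - 4*(-1))/(-1)) = (8 - 5)*(-(-5 + 6 + 4)) = 3*(-1*5) = 3*(-5) = -15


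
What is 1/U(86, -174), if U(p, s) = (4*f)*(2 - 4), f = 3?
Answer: -1/24 ≈ -0.041667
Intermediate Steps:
U(p, s) = -24 (U(p, s) = (4*3)*(2 - 4) = 12*(-2) = -24)
1/U(86, -174) = 1/(-24) = -1/24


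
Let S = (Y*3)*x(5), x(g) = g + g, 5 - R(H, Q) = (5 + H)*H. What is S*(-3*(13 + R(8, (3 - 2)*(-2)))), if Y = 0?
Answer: 0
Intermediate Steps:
R(H, Q) = 5 - H*(5 + H) (R(H, Q) = 5 - (5 + H)*H = 5 - H*(5 + H))
x(g) = 2*g
S = 0 (S = (0*3)*(2*5) = 0*10 = 0)
S*(-3*(13 + R(8, (3 - 2)*(-2)))) = 0*(-3*(13 + (5 - 1*8² - 5*8))) = 0*(-3*(13 + (5 - 1*64 - 40))) = 0*(-3*(13 + (5 - 64 - 40))) = 0*(-3*(13 - 99)) = 0*(-3*(-86)) = 0*258 = 0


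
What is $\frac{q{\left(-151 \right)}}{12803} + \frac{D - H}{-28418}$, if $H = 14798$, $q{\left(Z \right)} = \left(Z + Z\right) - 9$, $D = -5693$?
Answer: $\frac{253508275}{363835654} \approx 0.69677$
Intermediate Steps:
$q{\left(Z \right)} = -9 + 2 Z$ ($q{\left(Z \right)} = 2 Z - 9 = -9 + 2 Z$)
$\frac{q{\left(-151 \right)}}{12803} + \frac{D - H}{-28418} = \frac{-9 + 2 \left(-151\right)}{12803} + \frac{-5693 - 14798}{-28418} = \left(-9 - 302\right) \frac{1}{12803} + \left(-5693 - 14798\right) \left(- \frac{1}{28418}\right) = \left(-311\right) \frac{1}{12803} - - \frac{20491}{28418} = - \frac{311}{12803} + \frac{20491}{28418} = \frac{253508275}{363835654}$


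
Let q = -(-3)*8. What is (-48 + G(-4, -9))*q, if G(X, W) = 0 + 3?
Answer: -1080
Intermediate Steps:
G(X, W) = 3
q = 24 (q = -3*(-8) = 24)
(-48 + G(-4, -9))*q = (-48 + 3)*24 = -45*24 = -1080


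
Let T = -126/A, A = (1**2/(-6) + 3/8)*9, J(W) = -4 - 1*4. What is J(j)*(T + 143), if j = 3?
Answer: -3032/5 ≈ -606.40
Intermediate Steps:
J(W) = -8 (J(W) = -4 - 4 = -8)
A = 15/8 (A = (1*(-1/6) + 3*(1/8))*9 = (-1/6 + 3/8)*9 = (5/24)*9 = 15/8 ≈ 1.8750)
T = -336/5 (T = -126/15/8 = -126*8/15 = -336/5 ≈ -67.200)
J(j)*(T + 143) = -8*(-336/5 + 143) = -8*379/5 = -3032/5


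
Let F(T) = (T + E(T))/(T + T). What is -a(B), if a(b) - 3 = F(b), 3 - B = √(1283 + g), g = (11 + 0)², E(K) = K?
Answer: -4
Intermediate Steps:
F(T) = 1 (F(T) = (T + T)/(T + T) = (2*T)/((2*T)) = (2*T)*(1/(2*T)) = 1)
g = 121 (g = 11² = 121)
B = 3 - 6*√39 (B = 3 - √(1283 + 121) = 3 - √1404 = 3 - 6*√39 ≈ -34.470)
a(b) = 4 (a(b) = 3 + 1 = 4)
-a(B) = -1*4 = -4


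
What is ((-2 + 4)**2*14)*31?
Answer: 1736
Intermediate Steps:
((-2 + 4)**2*14)*31 = (2**2*14)*31 = (4*14)*31 = 56*31 = 1736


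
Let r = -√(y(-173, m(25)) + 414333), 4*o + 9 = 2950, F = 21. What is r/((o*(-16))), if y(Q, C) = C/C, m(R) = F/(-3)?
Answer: √414334/11764 ≈ 0.054717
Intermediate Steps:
o = 2941/4 (o = -9/4 + (¼)*2950 = -9/4 + 1475/2 = 2941/4 ≈ 735.25)
m(R) = -7 (m(R) = 21/(-3) = 21*(-⅓) = -7)
y(Q, C) = 1
r = -√414334 (r = -√(1 + 414333) = -√414334 ≈ -643.69)
r/((o*(-16))) = (-√414334)/(((2941/4)*(-16))) = -√414334/(-11764) = -√414334*(-1/11764) = √414334/11764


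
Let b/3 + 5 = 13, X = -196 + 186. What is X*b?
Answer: -240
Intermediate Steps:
X = -10
b = 24 (b = -15 + 3*13 = -15 + 39 = 24)
X*b = -10*24 = -240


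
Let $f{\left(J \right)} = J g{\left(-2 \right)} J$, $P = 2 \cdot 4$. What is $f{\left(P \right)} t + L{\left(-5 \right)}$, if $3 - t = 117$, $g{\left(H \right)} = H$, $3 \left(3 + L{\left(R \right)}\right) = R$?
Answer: $\frac{43762}{3} \approx 14587.0$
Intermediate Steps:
$L{\left(R \right)} = -3 + \frac{R}{3}$
$P = 8$
$t = -114$ ($t = 3 - 117 = -114$)
$f{\left(J \right)} = - 2 J^{2}$ ($f{\left(J \right)} = J \left(-2\right) J = - 2 J J = - 2 J^{2}$)
$f{\left(P \right)} t + L{\left(-5 \right)} = - 2 \cdot 8^{2} \left(-114\right) + \left(-3 + \frac{1}{3} \left(-5\right)\right) = \left(-2\right) 64 \left(-114\right) - \frac{14}{3} = \left(-128\right) \left(-114\right) - \frac{14}{3} = 14592 - \frac{14}{3} = \frac{43762}{3}$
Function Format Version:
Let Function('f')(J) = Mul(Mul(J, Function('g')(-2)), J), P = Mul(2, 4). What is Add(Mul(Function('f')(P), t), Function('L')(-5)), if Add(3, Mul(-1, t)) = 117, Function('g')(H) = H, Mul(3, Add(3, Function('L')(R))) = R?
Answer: Rational(43762, 3) ≈ 14587.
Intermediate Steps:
Function('L')(R) = Add(-3, Mul(Rational(1, 3), R))
P = 8
t = -114 (t = Add(3, Mul(-1, 117)) = Add(3, -117) = -114)
Function('f')(J) = Mul(-2, Pow(J, 2)) (Function('f')(J) = Mul(Mul(J, -2), J) = Mul(Mul(-2, J), J) = Mul(-2, Pow(J, 2)))
Add(Mul(Function('f')(P), t), Function('L')(-5)) = Add(Mul(Mul(-2, Pow(8, 2)), -114), Add(-3, Mul(Rational(1, 3), -5))) = Add(Mul(Mul(-2, 64), -114), Add(-3, Rational(-5, 3))) = Add(Mul(-128, -114), Rational(-14, 3)) = Add(14592, Rational(-14, 3)) = Rational(43762, 3)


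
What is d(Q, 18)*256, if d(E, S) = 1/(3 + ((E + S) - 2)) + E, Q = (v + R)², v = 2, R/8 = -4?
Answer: 211737856/919 ≈ 2.3040e+5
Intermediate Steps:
R = -32 (R = 8*(-4) = -32)
Q = 900 (Q = (2 - 32)² = (-30)² = 900)
d(E, S) = E + 1/(1 + E + S) (d(E, S) = 1/(3 + (-2 + E + S)) + E = 1/(1 + E + S) + E = E + 1/(1 + E + S))
d(Q, 18)*256 = ((1 + 900 + 900² + 900*18)/(1 + 900 + 18))*256 = ((1 + 900 + 810000 + 16200)/919)*256 = ((1/919)*827101)*256 = (827101/919)*256 = 211737856/919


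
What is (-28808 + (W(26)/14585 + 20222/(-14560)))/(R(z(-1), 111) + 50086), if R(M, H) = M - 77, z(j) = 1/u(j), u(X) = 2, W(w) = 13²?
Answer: -611789021803/1061989739720 ≈ -0.57608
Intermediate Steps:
W(w) = 169
z(j) = ½ (z(j) = 1/2 = ½)
R(M, H) = -77 + M
(-28808 + (W(26)/14585 + 20222/(-14560)))/(R(z(-1), 111) + 50086) = (-28808 + (169/14585 + 20222/(-14560)))/((-77 + ½) + 50086) = (-28808 + (169*(1/14585) + 20222*(-1/14560)))/(-153/2 + 50086) = (-28808 + (169/14585 - 10111/7280))/(100019/2) = (-28808 - 29247723/21235760)*(2/100019) = -611789021803/21235760*2/100019 = -611789021803/1061989739720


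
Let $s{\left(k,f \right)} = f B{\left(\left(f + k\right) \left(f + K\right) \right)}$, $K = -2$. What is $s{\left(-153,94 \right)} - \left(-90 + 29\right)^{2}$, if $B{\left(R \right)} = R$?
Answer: $-513953$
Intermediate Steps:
$s{\left(k,f \right)} = f \left(-2 + f\right) \left(f + k\right)$ ($s{\left(k,f \right)} = f \left(f + k\right) \left(f - 2\right) = f \left(f + k\right) \left(-2 + f\right) = f \left(-2 + f\right) \left(f + k\right)$)
$s{\left(-153,94 \right)} - \left(-90 + 29\right)^{2} = 94 \left(94^{2} - 188 - -306 + 94 \left(-153\right)\right) - \left(-90 + 29\right)^{2} = 94 \left(8836 - 188 + 306 - 14382\right) - \left(-61\right)^{2} = 94 \left(-5428\right) - 3721 = -510232 - 3721 = -513953$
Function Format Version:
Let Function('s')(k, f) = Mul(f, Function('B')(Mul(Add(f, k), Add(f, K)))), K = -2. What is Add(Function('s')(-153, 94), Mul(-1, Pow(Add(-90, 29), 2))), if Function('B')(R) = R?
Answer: -513953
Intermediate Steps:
Function('s')(k, f) = Mul(f, Add(-2, f), Add(f, k)) (Function('s')(k, f) = Mul(f, Mul(Add(f, k), Add(f, -2))) = Mul(f, Mul(Add(f, k), Add(-2, f))) = Mul(f, Mul(Add(-2, f), Add(f, k))) = Mul(f, Add(-2, f), Add(f, k)))
Add(Function('s')(-153, 94), Mul(-1, Pow(Add(-90, 29), 2))) = Add(Mul(94, Add(Pow(94, 2), Mul(-2, 94), Mul(-2, -153), Mul(94, -153))), Mul(-1, Pow(Add(-90, 29), 2))) = Add(Mul(94, Add(8836, -188, 306, -14382)), Mul(-1, Pow(-61, 2))) = Add(Mul(94, -5428), Mul(-1, 3721)) = Add(-510232, -3721) = -513953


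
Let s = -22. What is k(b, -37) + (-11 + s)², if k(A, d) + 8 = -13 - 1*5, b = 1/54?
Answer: 1063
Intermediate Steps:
b = 1/54 ≈ 0.018519
k(A, d) = -26 (k(A, d) = -8 + (-13 - 1*5) = -8 + (-13 - 5) = -8 - 18 = -26)
k(b, -37) + (-11 + s)² = -26 + (-11 - 22)² = -26 + (-33)² = -26 + 1089 = 1063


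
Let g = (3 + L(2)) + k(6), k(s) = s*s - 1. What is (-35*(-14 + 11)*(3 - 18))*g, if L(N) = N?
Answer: -63000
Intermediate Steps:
k(s) = -1 + s² (k(s) = s² - 1 = -1 + s²)
g = 40 (g = (3 + 2) + (-1 + 6²) = 5 + (-1 + 36) = 5 + 35 = 40)
(-35*(-14 + 11)*(3 - 18))*g = -35*(-14 + 11)*(3 - 18)*40 = -(-105)*(-15)*40 = -35*45*40 = -1575*40 = -63000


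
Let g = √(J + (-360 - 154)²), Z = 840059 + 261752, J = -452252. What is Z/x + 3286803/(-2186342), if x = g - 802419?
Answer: -4049270761026585129/1407734102745111014 - 2203622*I*√47014/643876439617 ≈ -2.8764 - 0.00074208*I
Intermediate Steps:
Z = 1101811
g = 2*I*√47014 (g = √(-452252 + (-360 - 154)²) = √(-452252 + (-514)²) = √(-452252 + 264196) = √(-188056) = 2*I*√47014 ≈ 433.65*I)
x = -802419 + 2*I*√47014 (x = 2*I*√47014 - 802419 = -802419 + 2*I*√47014 ≈ -8.0242e+5 + 433.65*I)
Z/x + 3286803/(-2186342) = 1101811/(-802419 + 2*I*√47014) + 3286803/(-2186342) = 1101811/(-802419 + 2*I*√47014) + 3286803*(-1/2186342) = 1101811/(-802419 + 2*I*√47014) - 3286803/2186342 = -3286803/2186342 + 1101811/(-802419 + 2*I*√47014)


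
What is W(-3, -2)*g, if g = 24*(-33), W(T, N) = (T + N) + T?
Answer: 6336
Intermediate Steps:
W(T, N) = N + 2*T (W(T, N) = (N + T) + T = N + 2*T)
g = -792
W(-3, -2)*g = (-2 + 2*(-3))*(-792) = (-2 - 6)*(-792) = -8*(-792) = 6336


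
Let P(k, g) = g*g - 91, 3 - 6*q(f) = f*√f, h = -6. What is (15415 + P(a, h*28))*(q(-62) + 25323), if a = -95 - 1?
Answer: 1102787778 + 449996*I*√62 ≈ 1.1028e+9 + 3.5433e+6*I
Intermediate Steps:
a = -96
q(f) = ½ - f^(3/2)/6 (q(f) = ½ - f*√f/6 = ½ - f^(3/2)/6)
P(k, g) = -91 + g² (P(k, g) = g² - 91 = -91 + g²)
(15415 + P(a, h*28))*(q(-62) + 25323) = (15415 + (-91 + (-6*28)²))*((½ - (-31)*I*√62/3) + 25323) = (15415 + (-91 + (-168)²))*((½ - (-31)*I*√62/3) + 25323) = (15415 + (-91 + 28224))*((½ + 31*I*√62/3) + 25323) = (15415 + 28133)*(50647/2 + 31*I*√62/3) = 43548*(50647/2 + 31*I*√62/3) = 1102787778 + 449996*I*√62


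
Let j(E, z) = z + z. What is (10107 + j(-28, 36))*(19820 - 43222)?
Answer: -238208958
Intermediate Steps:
j(E, z) = 2*z
(10107 + j(-28, 36))*(19820 - 43222) = (10107 + 2*36)*(19820 - 43222) = (10107 + 72)*(-23402) = 10179*(-23402) = -238208958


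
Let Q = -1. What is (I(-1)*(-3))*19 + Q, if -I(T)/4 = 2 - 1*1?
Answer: 227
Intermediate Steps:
I(T) = -4 (I(T) = -4*(2 - 1*1) = -4*(2 - 1) = -4*1 = -4)
(I(-1)*(-3))*19 + Q = -4*(-3)*19 - 1 = 12*19 - 1 = 228 - 1 = 227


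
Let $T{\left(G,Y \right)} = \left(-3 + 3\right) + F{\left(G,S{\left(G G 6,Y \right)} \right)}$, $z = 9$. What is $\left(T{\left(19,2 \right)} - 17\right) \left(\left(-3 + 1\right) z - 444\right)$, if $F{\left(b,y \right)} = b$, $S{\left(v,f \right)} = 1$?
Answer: $-924$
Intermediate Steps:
$T{\left(G,Y \right)} = G$ ($T{\left(G,Y \right)} = \left(-3 + 3\right) + G = 0 + G = G$)
$\left(T{\left(19,2 \right)} - 17\right) \left(\left(-3 + 1\right) z - 444\right) = \left(19 - 17\right) \left(\left(-3 + 1\right) 9 - 444\right) = 2 \left(\left(-2\right) 9 - 444\right) = 2 \left(-18 - 444\right) = 2 \left(-462\right) = -924$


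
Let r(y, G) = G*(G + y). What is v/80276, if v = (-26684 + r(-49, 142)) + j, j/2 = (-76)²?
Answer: -963/40138 ≈ -0.023992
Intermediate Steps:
j = 11552 (j = 2*(-76)² = 2*5776 = 11552)
v = -1926 (v = (-26684 + 142*(142 - 49)) + 11552 = (-26684 + 142*93) + 11552 = (-26684 + 13206) + 11552 = -13478 + 11552 = -1926)
v/80276 = -1926/80276 = -1926*1/80276 = -963/40138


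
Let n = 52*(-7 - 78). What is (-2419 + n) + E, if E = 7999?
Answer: 1160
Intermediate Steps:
n = -4420 (n = 52*(-85) = -4420)
(-2419 + n) + E = (-2419 - 4420) + 7999 = -6839 + 7999 = 1160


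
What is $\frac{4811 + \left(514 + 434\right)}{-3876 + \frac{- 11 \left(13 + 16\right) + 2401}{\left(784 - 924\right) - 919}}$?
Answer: $- \frac{2032927}{1368922} \approx -1.4851$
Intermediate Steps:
$\frac{4811 + \left(514 + 434\right)}{-3876 + \frac{- 11 \left(13 + 16\right) + 2401}{\left(784 - 924\right) - 919}} = \frac{4811 + 948}{-3876 + \frac{\left(-11\right) 29 + 2401}{-140 - 919}} = \frac{5759}{-3876 + \frac{-319 + 2401}{-1059}} = \frac{5759}{-3876 + 2082 \left(- \frac{1}{1059}\right)} = \frac{5759}{-3876 - \frac{694}{353}} = \frac{5759}{- \frac{1368922}{353}} = 5759 \left(- \frac{353}{1368922}\right) = - \frac{2032927}{1368922}$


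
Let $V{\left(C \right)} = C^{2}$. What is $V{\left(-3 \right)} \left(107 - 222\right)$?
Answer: $-1035$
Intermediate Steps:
$V{\left(-3 \right)} \left(107 - 222\right) = \left(-3\right)^{2} \left(107 - 222\right) = 9 \left(-115\right) = -1035$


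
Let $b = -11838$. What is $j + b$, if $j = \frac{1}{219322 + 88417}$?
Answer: $- \frac{3643014281}{307739} \approx -11838.0$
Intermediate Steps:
$j = \frac{1}{307739} \approx 3.2495 \cdot 10^{-6}$
$j + b = \frac{1}{307739} - 11838 = - \frac{3643014281}{307739}$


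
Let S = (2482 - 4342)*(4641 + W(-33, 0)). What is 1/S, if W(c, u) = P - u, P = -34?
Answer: -1/8569020 ≈ -1.1670e-7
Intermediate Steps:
W(c, u) = -34 - u
S = -8569020 (S = (2482 - 4342)*(4641 + (-34 - 1*0)) = -1860*(4641 + (-34 + 0)) = -1860*(4641 - 34) = -1860*4607 = -8569020)
1/S = 1/(-8569020) = -1/8569020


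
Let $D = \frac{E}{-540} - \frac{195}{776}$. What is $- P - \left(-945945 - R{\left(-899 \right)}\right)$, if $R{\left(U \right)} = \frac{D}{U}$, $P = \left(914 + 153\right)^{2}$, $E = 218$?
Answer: $- \frac{18133647517943}{94179240} \approx -1.9254 \cdot 10^{5}$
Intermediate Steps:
$P = 1138489$ ($P = 1067^{2} = 1138489$)
$D = - \frac{68617}{104760}$ ($D = \frac{218}{-540} - \frac{195}{776} = 218 \left(- \frac{1}{540}\right) - \frac{195}{776} = - \frac{109}{270} - \frac{195}{776} = - \frac{68617}{104760} \approx -0.65499$)
$R{\left(U \right)} = - \frac{68617}{104760 U}$
$- P - \left(-945945 - R{\left(-899 \right)}\right) = \left(-1\right) 1138489 - \left(-945945 - - \frac{68617}{104760 \left(-899\right)}\right) = -1138489 - \left(-945945 - \left(- \frac{68617}{104760}\right) \left(- \frac{1}{899}\right)\right) = -1138489 - \left(-945945 - \frac{68617}{94179240}\right) = -1138489 - - \frac{89088381250417}{94179240} = -1138489 + \frac{89088381250417}{94179240} = - \frac{18133647517943}{94179240}$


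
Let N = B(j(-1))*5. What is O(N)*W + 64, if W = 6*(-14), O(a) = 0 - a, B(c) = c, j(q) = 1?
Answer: 484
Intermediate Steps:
N = 5 (N = 1*5 = 5)
O(a) = -a
W = -84
O(N)*W + 64 = -1*5*(-84) + 64 = -5*(-84) + 64 = 420 + 64 = 484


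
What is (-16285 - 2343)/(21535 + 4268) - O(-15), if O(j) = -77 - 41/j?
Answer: 9488374/129015 ≈ 73.545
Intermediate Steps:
O(j) = -77 - 41/j
(-16285 - 2343)/(21535 + 4268) - O(-15) = (-16285 - 2343)/(21535 + 4268) - (-77 - 41/(-15)) = -18628/25803 - (-77 - 41*(-1/15)) = -18628*1/25803 - (-77 + 41/15) = -18628/25803 - 1*(-1114/15) = -18628/25803 + 1114/15 = 9488374/129015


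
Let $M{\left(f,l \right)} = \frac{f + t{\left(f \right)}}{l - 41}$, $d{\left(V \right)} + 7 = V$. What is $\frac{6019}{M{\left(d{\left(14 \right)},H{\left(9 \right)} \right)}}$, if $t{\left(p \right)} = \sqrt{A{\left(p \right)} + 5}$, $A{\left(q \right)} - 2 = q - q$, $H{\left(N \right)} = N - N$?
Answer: $- \frac{246779}{6} + \frac{246779 \sqrt{7}}{42} \approx -25584.0$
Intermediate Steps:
$d{\left(V \right)} = -7 + V$
$H{\left(N \right)} = 0$
$A{\left(q \right)} = 2$ ($A{\left(q \right)} = 2 + \left(q - q\right) = 2 + 0 = 2$)
$t{\left(p \right)} = \sqrt{7}$ ($t{\left(p \right)} = \sqrt{2 + 5} = \sqrt{7}$)
$M{\left(f,l \right)} = \frac{f + \sqrt{7}}{-41 + l}$ ($M{\left(f,l \right)} = \frac{f + \sqrt{7}}{l - 41} = \frac{f + \sqrt{7}}{-41 + l}$)
$\frac{6019}{M{\left(d{\left(14 \right)},H{\left(9 \right)} \right)}} = \frac{6019}{\frac{1}{-41 + 0} \left(\left(-7 + 14\right) + \sqrt{7}\right)} = \frac{6019}{\frac{1}{-41} \left(7 + \sqrt{7}\right)} = \frac{6019}{\left(- \frac{1}{41}\right) \left(7 + \sqrt{7}\right)} = \frac{6019}{- \frac{7}{41} - \frac{\sqrt{7}}{41}}$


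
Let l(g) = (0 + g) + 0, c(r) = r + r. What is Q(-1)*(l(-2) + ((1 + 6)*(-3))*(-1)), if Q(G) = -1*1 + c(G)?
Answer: -57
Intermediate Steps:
c(r) = 2*r
l(g) = g (l(g) = g + 0 = g)
Q(G) = -1 + 2*G (Q(G) = -1*1 + 2*G = -1 + 2*G)
Q(-1)*(l(-2) + ((1 + 6)*(-3))*(-1)) = (-1 + 2*(-1))*(-2 + ((1 + 6)*(-3))*(-1)) = (-1 - 2)*(-2 + (7*(-3))*(-1)) = -3*(-2 - 21*(-1)) = -3*(-2 + 21) = -3*19 = -57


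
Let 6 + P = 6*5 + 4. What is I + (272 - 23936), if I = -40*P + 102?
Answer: -24682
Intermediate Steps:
P = 28 (P = -6 + (6*5 + 4) = -6 + (30 + 4) = -6 + 34 = 28)
I = -1018 (I = -40*28 + 102 = -1120 + 102 = -1018)
I + (272 - 23936) = -1018 + (272 - 23936) = -1018 - 23664 = -24682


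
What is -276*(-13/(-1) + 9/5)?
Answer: -20424/5 ≈ -4084.8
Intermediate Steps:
-276*(-13/(-1) + 9/5) = -276*(-13*(-1) + 9*(⅕)) = -276*(13 + 9/5) = -276*74/5 = -20424/5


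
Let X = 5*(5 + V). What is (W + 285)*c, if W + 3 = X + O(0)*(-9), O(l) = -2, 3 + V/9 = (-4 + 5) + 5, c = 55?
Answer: 25300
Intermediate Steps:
V = 27 (V = -27 + 9*((-4 + 5) + 5) = -27 + 9*(1 + 5) = -27 + 9*6 = -27 + 54 = 27)
X = 160 (X = 5*(5 + 27) = 5*32 = 160)
W = 175 (W = -3 + (160 - 2*(-9)) = -3 + (160 + 18) = -3 + 178 = 175)
(W + 285)*c = (175 + 285)*55 = 460*55 = 25300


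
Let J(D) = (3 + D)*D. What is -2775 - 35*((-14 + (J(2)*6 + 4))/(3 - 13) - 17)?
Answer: -2005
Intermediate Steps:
J(D) = D*(3 + D)
-2775 - 35*((-14 + (J(2)*6 + 4))/(3 - 13) - 17) = -2775 - 35*((-14 + ((2*(3 + 2))*6 + 4))/(3 - 13) - 17) = -2775 - 35*((-14 + ((2*5)*6 + 4))/(-10) - 17) = -2775 - 35*((-14 + (10*6 + 4))*(-⅒) - 17) = -2775 - 35*((-14 + (60 + 4))*(-⅒) - 17) = -2775 - 35*((-14 + 64)*(-⅒) - 17) = -2775 - 35*(50*(-⅒) - 17) = -2775 - 35*(-5 - 17) = -2775 - 35*(-22) = -2775 + 770 = -2005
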